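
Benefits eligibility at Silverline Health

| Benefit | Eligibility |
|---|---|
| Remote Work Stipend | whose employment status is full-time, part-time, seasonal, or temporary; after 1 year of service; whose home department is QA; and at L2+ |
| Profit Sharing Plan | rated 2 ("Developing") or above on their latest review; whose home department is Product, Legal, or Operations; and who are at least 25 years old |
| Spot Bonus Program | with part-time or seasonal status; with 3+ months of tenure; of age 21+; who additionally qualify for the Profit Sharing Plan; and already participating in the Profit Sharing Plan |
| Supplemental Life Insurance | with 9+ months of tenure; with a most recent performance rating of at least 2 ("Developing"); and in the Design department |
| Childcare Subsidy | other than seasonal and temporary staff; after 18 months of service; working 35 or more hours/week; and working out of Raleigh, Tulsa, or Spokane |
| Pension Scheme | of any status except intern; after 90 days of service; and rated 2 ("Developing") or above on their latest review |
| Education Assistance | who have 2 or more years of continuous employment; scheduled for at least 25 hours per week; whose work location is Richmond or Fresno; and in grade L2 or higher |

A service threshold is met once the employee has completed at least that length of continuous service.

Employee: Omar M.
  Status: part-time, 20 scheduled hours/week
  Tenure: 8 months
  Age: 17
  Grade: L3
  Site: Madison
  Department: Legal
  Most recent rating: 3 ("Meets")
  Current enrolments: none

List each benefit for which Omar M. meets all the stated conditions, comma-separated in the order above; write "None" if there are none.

Remote Work Stipend — status part-time ✓; service 8 months < 1 year (≈365 days) ✗ → not eligible.
Profit Sharing Plan — rating 3 ≥ 2 ✓; dept Legal ✓; age 17 < 25 ✗ → not eligible.
Spot Bonus Program — status part-time ✓; service 8 months ≥ 3 months ✓; age 17 < 21 ✗ → not eligible.
Supplemental Life Insurance — service 8 months < 9 months ✗ → not eligible.
Childcare Subsidy — status part-time ✓ (not excluded); service 8 months < 18 months ✗ → not eligible.
Pension Scheme — status part-time ✓ (not excluded); service 8 months ≥ 90 days ✓; rating 3 ≥ 2 ✓ → eligible.
Education Assistance — service 8 months < 2 years (≈730 days) ✗ → not eligible.

Pension Scheme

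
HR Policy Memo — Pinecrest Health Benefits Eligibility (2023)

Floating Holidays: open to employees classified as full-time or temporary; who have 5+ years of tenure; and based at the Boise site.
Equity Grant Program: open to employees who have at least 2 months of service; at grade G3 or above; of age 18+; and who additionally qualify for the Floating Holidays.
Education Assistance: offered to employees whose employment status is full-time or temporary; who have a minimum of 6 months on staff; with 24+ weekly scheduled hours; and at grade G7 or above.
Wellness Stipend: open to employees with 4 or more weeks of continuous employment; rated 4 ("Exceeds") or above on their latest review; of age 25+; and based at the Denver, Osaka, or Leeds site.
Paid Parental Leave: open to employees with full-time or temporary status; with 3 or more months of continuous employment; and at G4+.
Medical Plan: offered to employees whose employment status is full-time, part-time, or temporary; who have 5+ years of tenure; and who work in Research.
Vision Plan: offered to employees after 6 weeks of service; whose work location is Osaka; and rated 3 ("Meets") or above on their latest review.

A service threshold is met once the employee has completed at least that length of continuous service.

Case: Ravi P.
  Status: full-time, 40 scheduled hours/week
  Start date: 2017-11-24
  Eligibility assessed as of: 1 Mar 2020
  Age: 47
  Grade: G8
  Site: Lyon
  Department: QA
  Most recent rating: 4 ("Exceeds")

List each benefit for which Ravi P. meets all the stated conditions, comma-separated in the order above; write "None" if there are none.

Service from 2017-11-24 to 1 Mar 2020: 828 days.
Floating Holidays — status full-time ✓; service 828 days < 5 years (≈1825 days) ✗ → not eligible.
Equity Grant Program — service 828 days ≥ 2 months (≈60 days) ✓; grade G8 ≥ G3 ✓; age 47 ≥ 18 ✓; not eligible for Floating Holidays ✗ → not eligible.
Education Assistance — status full-time ✓; service 828 days ≥ 6 months (≈180 days) ✓; 40 hrs/wk ≥ 24 ✓; grade G8 ≥ G7 ✓ → eligible.
Wellness Stipend — service 828 days ≥ 4 weeks (≈28 days) ✓; rating 4 ≥ 4 ✓; age 47 ≥ 25 ✓; site Lyon ✗ (not Denver, Osaka, or Leeds) → not eligible.
Paid Parental Leave — status full-time ✓; service 828 days ≥ 3 months (≈90 days) ✓; grade G8 ≥ G4 ✓ → eligible.
Medical Plan — status full-time ✓; service 828 days < 5 years (≈1825 days) ✗ → not eligible.
Vision Plan — service 828 days ≥ 6 weeks (≈42 days) ✓; site Lyon ✗ (not Osaka) → not eligible.

Education Assistance, Paid Parental Leave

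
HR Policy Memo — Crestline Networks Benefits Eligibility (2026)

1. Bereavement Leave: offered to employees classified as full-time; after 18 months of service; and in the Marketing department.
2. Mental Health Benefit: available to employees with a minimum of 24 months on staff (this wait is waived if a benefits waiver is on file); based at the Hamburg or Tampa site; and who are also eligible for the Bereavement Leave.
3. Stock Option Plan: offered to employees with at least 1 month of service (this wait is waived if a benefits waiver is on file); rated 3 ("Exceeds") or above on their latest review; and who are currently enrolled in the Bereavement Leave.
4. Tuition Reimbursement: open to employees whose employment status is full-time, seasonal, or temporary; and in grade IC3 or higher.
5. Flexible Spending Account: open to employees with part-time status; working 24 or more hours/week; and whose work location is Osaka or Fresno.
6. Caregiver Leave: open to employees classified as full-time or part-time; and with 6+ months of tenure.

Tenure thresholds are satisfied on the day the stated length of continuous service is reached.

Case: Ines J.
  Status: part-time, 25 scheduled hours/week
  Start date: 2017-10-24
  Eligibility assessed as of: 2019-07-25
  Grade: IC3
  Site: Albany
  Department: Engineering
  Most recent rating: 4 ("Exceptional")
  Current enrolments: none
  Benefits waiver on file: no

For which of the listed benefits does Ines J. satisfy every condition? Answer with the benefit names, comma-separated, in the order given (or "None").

Service from 2017-10-24 to 2019-07-25: 639 days.
Bereavement Leave — status part-time ✗ (requires full-time) → not eligible.
Mental Health Benefit — no waiver, service 639 days < 24 months (≈720 days) ✗ → not eligible.
Stock Option Plan — no waiver, service 639 days ≥ 1 month (≈30 days) ✓; rating 4 ≥ 3 ✓; not enrolled in Bereavement Leave ✗ → not eligible.
Tuition Reimbursement — status part-time ✗ (requires full-time, seasonal, or temporary) → not eligible.
Flexible Spending Account — status part-time ✓; 25 hrs/wk ≥ 24 ✓; site Albany ✗ (not Osaka or Fresno) → not eligible.
Caregiver Leave — status part-time ✓; service 639 days ≥ 6 months (≈180 days) ✓ → eligible.

Caregiver Leave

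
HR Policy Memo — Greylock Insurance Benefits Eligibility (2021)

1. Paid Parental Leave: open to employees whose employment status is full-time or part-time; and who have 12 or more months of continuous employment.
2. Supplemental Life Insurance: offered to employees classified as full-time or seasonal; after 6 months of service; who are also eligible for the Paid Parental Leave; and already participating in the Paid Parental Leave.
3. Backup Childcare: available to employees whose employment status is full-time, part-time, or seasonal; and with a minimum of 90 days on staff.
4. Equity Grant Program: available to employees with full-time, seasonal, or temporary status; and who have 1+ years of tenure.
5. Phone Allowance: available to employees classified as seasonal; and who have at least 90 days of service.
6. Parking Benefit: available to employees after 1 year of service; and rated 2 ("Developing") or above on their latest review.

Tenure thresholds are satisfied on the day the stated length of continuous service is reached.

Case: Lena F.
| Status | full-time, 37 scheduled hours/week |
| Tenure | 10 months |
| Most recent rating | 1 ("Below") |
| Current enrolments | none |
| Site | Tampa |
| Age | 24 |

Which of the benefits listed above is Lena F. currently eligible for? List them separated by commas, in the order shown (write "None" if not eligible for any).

Paid Parental Leave — status full-time ✓; service 10 months < 12 months ✗ → not eligible.
Supplemental Life Insurance — status full-time ✓; service 10 months ≥ 6 months ✓; not eligible for Paid Parental Leave ✗ → not eligible.
Backup Childcare — status full-time ✓; service 10 months ≥ 90 days ✓ → eligible.
Equity Grant Program — status full-time ✓; service 10 months < 1 year (≈365 days) ✗ → not eligible.
Phone Allowance — status full-time ✗ (requires seasonal) → not eligible.
Parking Benefit — service 10 months < 1 year (≈365 days) ✗ → not eligible.

Backup Childcare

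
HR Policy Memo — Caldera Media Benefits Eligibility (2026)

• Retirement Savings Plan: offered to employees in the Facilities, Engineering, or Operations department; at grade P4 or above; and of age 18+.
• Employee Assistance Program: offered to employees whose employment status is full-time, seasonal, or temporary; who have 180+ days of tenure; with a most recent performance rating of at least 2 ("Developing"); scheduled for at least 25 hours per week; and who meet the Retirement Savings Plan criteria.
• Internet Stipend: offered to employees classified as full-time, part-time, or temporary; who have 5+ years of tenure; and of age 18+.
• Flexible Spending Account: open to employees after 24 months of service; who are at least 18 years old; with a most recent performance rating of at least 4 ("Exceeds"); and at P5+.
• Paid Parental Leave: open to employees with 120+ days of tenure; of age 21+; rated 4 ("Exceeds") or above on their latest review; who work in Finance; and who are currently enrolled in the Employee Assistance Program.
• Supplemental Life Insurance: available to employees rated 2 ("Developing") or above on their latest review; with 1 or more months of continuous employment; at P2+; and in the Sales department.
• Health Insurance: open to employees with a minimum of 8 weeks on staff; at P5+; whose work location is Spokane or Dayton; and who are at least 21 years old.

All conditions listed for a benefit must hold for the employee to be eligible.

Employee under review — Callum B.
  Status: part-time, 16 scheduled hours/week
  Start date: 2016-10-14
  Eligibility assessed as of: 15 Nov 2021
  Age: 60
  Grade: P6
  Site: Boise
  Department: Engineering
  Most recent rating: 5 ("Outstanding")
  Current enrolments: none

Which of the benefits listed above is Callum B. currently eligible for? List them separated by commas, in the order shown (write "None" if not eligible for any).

Service from 2016-10-14 to 15 Nov 2021: 1858 days.
Retirement Savings Plan — dept Engineering ✓; grade P6 ≥ P4 ✓; age 60 ≥ 18 ✓ → eligible.
Employee Assistance Program — status part-time ✗ (requires full-time, seasonal, or temporary) → not eligible.
Internet Stipend — status part-time ✓; service 1858 days ≥ 5 years (≈1825 days) ✓; age 60 ≥ 18 ✓ → eligible.
Flexible Spending Account — service 1858 days ≥ 24 months (≈720 days) ✓; age 60 ≥ 18 ✓; rating 5 ≥ 4 ✓; grade P6 ≥ P5 ✓ → eligible.
Paid Parental Leave — service 1858 days ≥ 120 days ✓; age 60 ≥ 21 ✓; rating 5 ≥ 4 ✓; dept Engineering ✗ → not eligible.
Supplemental Life Insurance — rating 5 ≥ 2 ✓; service 1858 days ≥ 1 month (≈30 days) ✓; grade P6 ≥ P2 ✓; dept Engineering ✗ → not eligible.
Health Insurance — service 1858 days ≥ 8 weeks (≈56 days) ✓; grade P6 ≥ P5 ✓; site Boise ✗ (not Spokane or Dayton) → not eligible.

Retirement Savings Plan, Internet Stipend, Flexible Spending Account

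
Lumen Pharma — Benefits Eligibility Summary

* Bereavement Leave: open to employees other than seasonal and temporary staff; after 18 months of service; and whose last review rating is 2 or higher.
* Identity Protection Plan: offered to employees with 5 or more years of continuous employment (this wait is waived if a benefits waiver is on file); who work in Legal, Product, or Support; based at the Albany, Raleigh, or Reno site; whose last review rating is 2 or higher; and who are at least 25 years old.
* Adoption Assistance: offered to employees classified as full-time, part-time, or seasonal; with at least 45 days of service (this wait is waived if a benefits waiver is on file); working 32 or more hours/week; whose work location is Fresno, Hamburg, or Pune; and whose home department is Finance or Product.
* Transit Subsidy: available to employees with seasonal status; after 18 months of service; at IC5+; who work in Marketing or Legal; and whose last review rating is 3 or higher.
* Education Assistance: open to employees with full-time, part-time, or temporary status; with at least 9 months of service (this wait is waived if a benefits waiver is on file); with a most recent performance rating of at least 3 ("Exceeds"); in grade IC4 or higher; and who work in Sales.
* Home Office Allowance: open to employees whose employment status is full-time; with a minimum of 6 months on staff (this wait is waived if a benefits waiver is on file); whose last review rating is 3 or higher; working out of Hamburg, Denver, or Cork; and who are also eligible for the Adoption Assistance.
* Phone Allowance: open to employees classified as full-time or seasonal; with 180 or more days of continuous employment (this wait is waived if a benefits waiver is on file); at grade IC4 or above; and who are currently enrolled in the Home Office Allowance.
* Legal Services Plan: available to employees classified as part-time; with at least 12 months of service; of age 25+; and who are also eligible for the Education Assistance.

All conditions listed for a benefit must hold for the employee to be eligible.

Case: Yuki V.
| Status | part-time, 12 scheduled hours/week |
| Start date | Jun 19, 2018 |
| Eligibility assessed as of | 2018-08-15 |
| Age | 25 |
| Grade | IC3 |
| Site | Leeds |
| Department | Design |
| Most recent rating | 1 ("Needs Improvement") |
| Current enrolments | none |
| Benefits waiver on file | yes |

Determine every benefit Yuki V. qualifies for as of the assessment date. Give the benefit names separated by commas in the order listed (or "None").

Service from Jun 19, 2018 to 2018-08-15: 57 days.
Bereavement Leave — status part-time ✓ (not excluded); service 57 days < 18 months (≈540 days) ✗ → not eligible.
Identity Protection Plan — benefits waiver on file ✓; dept Design ✗ → not eligible.
Adoption Assistance — status part-time ✓; benefits waiver on file ✓; 12 hrs/wk < 32 ✗ → not eligible.
Transit Subsidy — status part-time ✗ (requires seasonal) → not eligible.
Education Assistance — status part-time ✓; benefits waiver on file ✓; rating 1 < 3 ✗ → not eligible.
Home Office Allowance — status part-time ✗ (requires full-time) → not eligible.
Phone Allowance — status part-time ✗ (requires full-time or seasonal) → not eligible.
Legal Services Plan — status part-time ✓; service 57 days < 12 months (≈360 days) ✗ → not eligible.

None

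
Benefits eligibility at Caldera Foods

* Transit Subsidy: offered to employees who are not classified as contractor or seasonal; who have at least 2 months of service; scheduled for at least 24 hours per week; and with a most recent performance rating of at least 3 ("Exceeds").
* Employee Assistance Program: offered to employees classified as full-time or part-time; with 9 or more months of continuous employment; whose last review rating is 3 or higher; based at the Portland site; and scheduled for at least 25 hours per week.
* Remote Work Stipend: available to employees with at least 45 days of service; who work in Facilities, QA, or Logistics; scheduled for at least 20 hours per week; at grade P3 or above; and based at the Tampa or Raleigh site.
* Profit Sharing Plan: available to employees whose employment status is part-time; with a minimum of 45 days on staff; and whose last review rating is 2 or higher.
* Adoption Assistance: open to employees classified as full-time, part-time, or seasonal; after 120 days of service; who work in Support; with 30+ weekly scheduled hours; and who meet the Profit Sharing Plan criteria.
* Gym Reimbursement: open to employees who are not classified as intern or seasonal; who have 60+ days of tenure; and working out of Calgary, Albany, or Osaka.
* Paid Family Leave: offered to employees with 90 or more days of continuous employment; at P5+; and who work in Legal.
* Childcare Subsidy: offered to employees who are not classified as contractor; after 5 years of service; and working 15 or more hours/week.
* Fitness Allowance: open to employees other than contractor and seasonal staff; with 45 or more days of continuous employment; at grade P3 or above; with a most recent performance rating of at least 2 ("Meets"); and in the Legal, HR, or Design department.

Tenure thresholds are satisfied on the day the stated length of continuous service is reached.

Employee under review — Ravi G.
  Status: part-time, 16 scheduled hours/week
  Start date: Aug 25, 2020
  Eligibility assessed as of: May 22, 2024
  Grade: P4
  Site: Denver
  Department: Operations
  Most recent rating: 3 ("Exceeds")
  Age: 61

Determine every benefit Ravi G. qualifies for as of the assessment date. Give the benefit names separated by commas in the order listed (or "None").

Service from Aug 25, 2020 to May 22, 2024: 1366 days.
Transit Subsidy — status part-time ✓ (not excluded); service 1366 days ≥ 2 months (≈60 days) ✓; 16 hrs/wk < 24 ✗ → not eligible.
Employee Assistance Program — status part-time ✓; service 1366 days ≥ 9 months (≈270 days) ✓; rating 3 ≥ 3 ✓; site Denver ✗ (not Portland) → not eligible.
Remote Work Stipend — service 1366 days ≥ 45 days ✓; dept Operations ✗ → not eligible.
Profit Sharing Plan — status part-time ✓; service 1366 days ≥ 45 days ✓; rating 3 ≥ 2 ✓ → eligible.
Adoption Assistance — status part-time ✓; service 1366 days ≥ 120 days ✓; dept Operations ✗ → not eligible.
Gym Reimbursement — status part-time ✓ (not excluded); service 1366 days ≥ 60 days ✓; site Denver ✗ (not Calgary, Albany, or Osaka) → not eligible.
Paid Family Leave — service 1366 days ≥ 90 days ✓; grade P4 < P5 ✗ → not eligible.
Childcare Subsidy — status part-time ✓ (not excluded); service 1366 days < 5 years (≈1825 days) ✗ → not eligible.
Fitness Allowance — status part-time ✓ (not excluded); service 1366 days ≥ 45 days ✓; grade P4 ≥ P3 ✓; rating 3 ≥ 2 ✓; dept Operations ✗ → not eligible.

Profit Sharing Plan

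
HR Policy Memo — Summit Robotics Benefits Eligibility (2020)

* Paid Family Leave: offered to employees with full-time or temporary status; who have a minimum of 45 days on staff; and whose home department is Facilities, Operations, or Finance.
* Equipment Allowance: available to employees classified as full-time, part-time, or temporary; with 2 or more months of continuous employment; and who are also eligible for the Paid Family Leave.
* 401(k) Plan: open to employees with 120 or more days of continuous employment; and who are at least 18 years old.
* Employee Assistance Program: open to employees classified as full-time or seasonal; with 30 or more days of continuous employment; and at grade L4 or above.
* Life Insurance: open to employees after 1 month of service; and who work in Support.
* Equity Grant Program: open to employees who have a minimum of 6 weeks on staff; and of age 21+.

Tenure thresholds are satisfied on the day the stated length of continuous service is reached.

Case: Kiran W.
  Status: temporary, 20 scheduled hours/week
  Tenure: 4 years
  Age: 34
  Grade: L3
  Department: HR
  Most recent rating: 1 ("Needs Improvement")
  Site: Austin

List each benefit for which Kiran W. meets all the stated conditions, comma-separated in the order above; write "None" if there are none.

Paid Family Leave — status temporary ✓; service 4 years ≥ 45 days ✓; dept HR ✗ → not eligible.
Equipment Allowance — status temporary ✓; service 4 years ≥ 2 months (≈60 days) ✓; not eligible for Paid Family Leave ✗ → not eligible.
401(k) Plan — service 4 years ≥ 120 days ✓; age 34 ≥ 18 ✓ → eligible.
Employee Assistance Program — status temporary ✗ (requires full-time or seasonal) → not eligible.
Life Insurance — service 4 years ≥ 1 month (≈30 days) ✓; dept HR ✗ → not eligible.
Equity Grant Program — service 4 years ≥ 6 weeks (≈42 days) ✓; age 34 ≥ 21 ✓ → eligible.

401(k) Plan, Equity Grant Program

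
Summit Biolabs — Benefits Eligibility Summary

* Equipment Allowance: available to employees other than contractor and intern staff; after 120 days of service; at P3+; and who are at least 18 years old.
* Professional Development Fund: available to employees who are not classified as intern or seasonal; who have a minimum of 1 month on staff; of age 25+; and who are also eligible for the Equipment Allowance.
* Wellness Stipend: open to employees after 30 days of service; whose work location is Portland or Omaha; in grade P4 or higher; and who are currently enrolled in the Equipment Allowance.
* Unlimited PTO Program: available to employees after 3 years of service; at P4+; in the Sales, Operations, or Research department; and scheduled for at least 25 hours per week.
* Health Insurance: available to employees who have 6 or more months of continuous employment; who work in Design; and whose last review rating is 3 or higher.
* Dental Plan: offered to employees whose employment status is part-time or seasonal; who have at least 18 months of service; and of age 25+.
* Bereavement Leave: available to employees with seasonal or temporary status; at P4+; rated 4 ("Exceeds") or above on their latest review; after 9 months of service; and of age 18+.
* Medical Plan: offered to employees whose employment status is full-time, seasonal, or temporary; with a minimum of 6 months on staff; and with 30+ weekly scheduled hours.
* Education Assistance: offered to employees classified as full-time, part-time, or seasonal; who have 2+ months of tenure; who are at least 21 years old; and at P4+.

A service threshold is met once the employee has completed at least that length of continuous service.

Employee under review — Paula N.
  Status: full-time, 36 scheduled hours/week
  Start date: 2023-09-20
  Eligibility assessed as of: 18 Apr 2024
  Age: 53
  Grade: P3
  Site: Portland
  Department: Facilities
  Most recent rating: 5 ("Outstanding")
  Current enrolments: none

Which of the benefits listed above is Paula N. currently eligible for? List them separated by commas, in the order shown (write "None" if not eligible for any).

Service from 2023-09-20 to 18 Apr 2024: 211 days.
Equipment Allowance — status full-time ✓ (not excluded); service 211 days ≥ 120 days ✓; grade P3 ≥ P3 ✓; age 53 ≥ 18 ✓ → eligible.
Professional Development Fund — status full-time ✓ (not excluded); service 211 days ≥ 1 month (≈30 days) ✓; age 53 ≥ 25 ✓; eligible for Equipment Allowance ✓ → eligible.
Wellness Stipend — service 211 days ≥ 30 days ✓; site Portland ✓; grade P3 < P4 ✗ → not eligible.
Unlimited PTO Program — service 211 days < 3 years (≈1095 days) ✗ → not eligible.
Health Insurance — service 211 days ≥ 6 months (≈180 days) ✓; dept Facilities ✗ → not eligible.
Dental Plan — status full-time ✗ (requires part-time or seasonal) → not eligible.
Bereavement Leave — status full-time ✗ (requires seasonal or temporary) → not eligible.
Medical Plan — status full-time ✓; service 211 days ≥ 6 months (≈180 days) ✓; 36 hrs/wk ≥ 30 ✓ → eligible.
Education Assistance — status full-time ✓; service 211 days ≥ 2 months (≈60 days) ✓; age 53 ≥ 21 ✓; grade P3 < P4 ✗ → not eligible.

Equipment Allowance, Professional Development Fund, Medical Plan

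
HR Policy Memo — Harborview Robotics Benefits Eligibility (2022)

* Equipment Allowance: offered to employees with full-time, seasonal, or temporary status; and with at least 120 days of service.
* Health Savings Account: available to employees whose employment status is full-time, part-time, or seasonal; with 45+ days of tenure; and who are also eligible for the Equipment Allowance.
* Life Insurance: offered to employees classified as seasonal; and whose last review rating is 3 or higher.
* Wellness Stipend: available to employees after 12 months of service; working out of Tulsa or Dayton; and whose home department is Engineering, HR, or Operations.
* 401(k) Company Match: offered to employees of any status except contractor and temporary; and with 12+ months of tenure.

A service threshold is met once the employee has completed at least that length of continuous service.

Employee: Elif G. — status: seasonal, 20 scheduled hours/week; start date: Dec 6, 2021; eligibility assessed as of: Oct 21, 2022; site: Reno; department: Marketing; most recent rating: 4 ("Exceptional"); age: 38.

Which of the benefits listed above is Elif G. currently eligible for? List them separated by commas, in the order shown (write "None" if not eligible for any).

Equipment Allowance, Health Savings Account, Life Insurance

Service from Dec 6, 2021 to Oct 21, 2022: 319 days.
Equipment Allowance — status seasonal ✓; service 319 days ≥ 120 days ✓ → eligible.
Health Savings Account — status seasonal ✓; service 319 days ≥ 45 days ✓; eligible for Equipment Allowance ✓ → eligible.
Life Insurance — status seasonal ✓; rating 4 ≥ 3 ✓ → eligible.
Wellness Stipend — service 319 days < 12 months (≈360 days) ✗ → not eligible.
401(k) Company Match — status seasonal ✓ (not excluded); service 319 days < 12 months (≈360 days) ✗ → not eligible.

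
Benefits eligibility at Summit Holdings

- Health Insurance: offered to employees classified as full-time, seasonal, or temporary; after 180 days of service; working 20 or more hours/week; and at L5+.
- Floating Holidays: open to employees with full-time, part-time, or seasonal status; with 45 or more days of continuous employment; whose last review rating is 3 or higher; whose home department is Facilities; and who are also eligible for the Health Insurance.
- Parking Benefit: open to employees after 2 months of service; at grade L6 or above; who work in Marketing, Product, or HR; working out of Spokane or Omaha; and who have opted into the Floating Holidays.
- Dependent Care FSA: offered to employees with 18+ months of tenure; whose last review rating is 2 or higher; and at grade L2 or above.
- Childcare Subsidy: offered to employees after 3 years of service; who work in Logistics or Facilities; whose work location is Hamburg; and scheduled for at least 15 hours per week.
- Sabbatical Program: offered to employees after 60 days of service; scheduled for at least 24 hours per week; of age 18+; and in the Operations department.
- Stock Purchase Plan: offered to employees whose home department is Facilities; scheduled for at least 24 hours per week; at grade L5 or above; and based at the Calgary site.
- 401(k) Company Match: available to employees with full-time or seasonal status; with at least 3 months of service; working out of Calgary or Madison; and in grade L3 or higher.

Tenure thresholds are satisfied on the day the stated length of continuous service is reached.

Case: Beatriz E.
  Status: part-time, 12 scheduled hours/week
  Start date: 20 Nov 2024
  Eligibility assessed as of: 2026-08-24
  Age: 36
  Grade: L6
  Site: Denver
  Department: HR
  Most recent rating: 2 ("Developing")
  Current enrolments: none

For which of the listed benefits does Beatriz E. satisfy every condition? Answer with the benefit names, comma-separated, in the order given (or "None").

Service from 20 Nov 2024 to 2026-08-24: 642 days.
Health Insurance — status part-time ✗ (requires full-time, seasonal, or temporary) → not eligible.
Floating Holidays — status part-time ✓; service 642 days ≥ 45 days ✓; rating 2 < 3 ✗ → not eligible.
Parking Benefit — service 642 days ≥ 2 months (≈60 days) ✓; grade L6 ≥ L6 ✓; dept HR ✓; site Denver ✗ (not Spokane or Omaha) → not eligible.
Dependent Care FSA — service 642 days ≥ 18 months (≈540 days) ✓; rating 2 ≥ 2 ✓; grade L6 ≥ L2 ✓ → eligible.
Childcare Subsidy — service 642 days < 3 years (≈1095 days) ✗ → not eligible.
Sabbatical Program — service 642 days ≥ 60 days ✓; 12 hrs/wk < 24 ✗ → not eligible.
Stock Purchase Plan — dept HR ✗ → not eligible.
401(k) Company Match — status part-time ✗ (requires full-time or seasonal) → not eligible.

Dependent Care FSA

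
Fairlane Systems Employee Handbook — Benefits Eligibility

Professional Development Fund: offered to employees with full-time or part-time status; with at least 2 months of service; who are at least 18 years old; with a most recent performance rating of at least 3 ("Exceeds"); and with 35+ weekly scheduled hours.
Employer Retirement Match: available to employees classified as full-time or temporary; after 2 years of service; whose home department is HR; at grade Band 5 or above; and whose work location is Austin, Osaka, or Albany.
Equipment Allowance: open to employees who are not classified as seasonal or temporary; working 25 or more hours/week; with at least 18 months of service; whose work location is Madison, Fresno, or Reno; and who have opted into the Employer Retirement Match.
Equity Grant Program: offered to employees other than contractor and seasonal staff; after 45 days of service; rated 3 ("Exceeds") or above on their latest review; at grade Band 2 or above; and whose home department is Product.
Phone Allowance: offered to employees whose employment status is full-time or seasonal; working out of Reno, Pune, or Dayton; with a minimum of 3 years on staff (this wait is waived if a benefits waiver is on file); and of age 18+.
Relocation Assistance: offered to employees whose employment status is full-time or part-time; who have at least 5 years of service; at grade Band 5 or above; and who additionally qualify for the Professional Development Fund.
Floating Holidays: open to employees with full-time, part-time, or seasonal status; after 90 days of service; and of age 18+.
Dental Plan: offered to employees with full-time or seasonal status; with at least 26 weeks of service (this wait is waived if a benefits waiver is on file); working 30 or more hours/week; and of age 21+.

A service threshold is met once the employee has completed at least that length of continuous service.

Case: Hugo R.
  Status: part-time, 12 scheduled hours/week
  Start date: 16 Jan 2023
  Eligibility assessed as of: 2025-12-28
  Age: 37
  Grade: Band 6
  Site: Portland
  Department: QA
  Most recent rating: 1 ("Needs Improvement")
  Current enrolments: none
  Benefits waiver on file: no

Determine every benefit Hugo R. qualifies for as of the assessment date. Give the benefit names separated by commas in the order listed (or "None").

Floating Holidays

Service from 16 Jan 2023 to 2025-12-28: 1077 days.
Professional Development Fund — status part-time ✓; service 1077 days ≥ 2 months (≈60 days) ✓; age 37 ≥ 18 ✓; rating 1 < 3 ✗ → not eligible.
Employer Retirement Match — status part-time ✗ (requires full-time or temporary) → not eligible.
Equipment Allowance — status part-time ✓ (not excluded); 12 hrs/wk < 25 ✗ → not eligible.
Equity Grant Program — status part-time ✓ (not excluded); service 1077 days ≥ 45 days ✓; rating 1 < 3 ✗ → not eligible.
Phone Allowance — status part-time ✗ (requires full-time or seasonal) → not eligible.
Relocation Assistance — status part-time ✓; service 1077 days < 5 years (≈1825 days) ✗ → not eligible.
Floating Holidays — status part-time ✓; service 1077 days ≥ 90 days ✓; age 37 ≥ 18 ✓ → eligible.
Dental Plan — status part-time ✗ (requires full-time or seasonal) → not eligible.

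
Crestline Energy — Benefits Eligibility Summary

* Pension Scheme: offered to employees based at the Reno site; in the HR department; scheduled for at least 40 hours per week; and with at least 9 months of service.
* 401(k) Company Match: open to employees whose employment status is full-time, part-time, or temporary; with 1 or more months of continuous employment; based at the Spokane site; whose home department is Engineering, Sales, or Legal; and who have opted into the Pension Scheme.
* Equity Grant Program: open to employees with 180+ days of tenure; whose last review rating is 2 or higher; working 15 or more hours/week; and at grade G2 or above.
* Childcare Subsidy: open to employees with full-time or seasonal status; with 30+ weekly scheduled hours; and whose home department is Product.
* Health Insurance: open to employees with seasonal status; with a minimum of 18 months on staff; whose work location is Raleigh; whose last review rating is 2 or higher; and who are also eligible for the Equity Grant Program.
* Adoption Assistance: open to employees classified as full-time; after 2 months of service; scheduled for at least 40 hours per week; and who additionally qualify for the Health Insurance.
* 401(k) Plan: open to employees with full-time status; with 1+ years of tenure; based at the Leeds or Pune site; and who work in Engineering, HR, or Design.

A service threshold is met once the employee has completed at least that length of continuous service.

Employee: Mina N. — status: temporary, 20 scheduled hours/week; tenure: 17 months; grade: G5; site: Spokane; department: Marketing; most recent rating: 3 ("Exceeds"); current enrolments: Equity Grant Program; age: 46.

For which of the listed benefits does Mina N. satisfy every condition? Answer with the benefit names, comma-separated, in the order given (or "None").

Pension Scheme — site Spokane ✗ (not Reno) → not eligible.
401(k) Company Match — status temporary ✓; service 17 months ≥ 1 month ✓; site Spokane ✓; dept Marketing ✗ → not eligible.
Equity Grant Program — service 17 months ≥ 180 days ✓; rating 3 ≥ 2 ✓; 20 hrs/wk ≥ 15 ✓; grade G5 ≥ G2 ✓ → eligible.
Childcare Subsidy — status temporary ✗ (requires full-time or seasonal) → not eligible.
Health Insurance — status temporary ✗ (requires seasonal) → not eligible.
Adoption Assistance — status temporary ✗ (requires full-time) → not eligible.
401(k) Plan — status temporary ✗ (requires full-time) → not eligible.

Equity Grant Program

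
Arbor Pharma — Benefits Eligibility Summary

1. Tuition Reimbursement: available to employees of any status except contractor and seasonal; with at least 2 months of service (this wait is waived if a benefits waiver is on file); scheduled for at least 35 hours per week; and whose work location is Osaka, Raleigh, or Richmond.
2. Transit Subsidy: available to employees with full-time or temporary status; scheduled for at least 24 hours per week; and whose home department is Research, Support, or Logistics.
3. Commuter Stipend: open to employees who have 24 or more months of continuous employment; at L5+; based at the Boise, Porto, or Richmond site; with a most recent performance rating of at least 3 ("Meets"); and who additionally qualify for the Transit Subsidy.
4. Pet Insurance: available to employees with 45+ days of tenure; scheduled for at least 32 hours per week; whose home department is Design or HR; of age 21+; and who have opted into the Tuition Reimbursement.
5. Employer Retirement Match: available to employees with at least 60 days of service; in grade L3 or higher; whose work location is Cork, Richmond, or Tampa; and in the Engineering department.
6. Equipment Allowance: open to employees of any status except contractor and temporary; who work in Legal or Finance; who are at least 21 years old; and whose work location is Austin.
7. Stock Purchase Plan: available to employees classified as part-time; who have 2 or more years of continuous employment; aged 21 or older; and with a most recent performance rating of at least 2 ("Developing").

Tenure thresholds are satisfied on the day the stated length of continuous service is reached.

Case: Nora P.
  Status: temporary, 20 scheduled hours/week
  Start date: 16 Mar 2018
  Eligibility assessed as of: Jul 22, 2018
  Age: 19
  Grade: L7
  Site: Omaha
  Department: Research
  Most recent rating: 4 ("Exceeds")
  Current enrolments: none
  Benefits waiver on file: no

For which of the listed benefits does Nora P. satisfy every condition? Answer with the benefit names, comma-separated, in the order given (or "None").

None

Service from 16 Mar 2018 to Jul 22, 2018: 128 days.
Tuition Reimbursement — status temporary ✓ (not excluded); no waiver, service 128 days ≥ 2 months (≈60 days) ✓; 20 hrs/wk < 35 ✗ → not eligible.
Transit Subsidy — status temporary ✓; 20 hrs/wk < 24 ✗ → not eligible.
Commuter Stipend — service 128 days < 24 months (≈720 days) ✗ → not eligible.
Pet Insurance — service 128 days ≥ 45 days ✓; 20 hrs/wk < 32 ✗ → not eligible.
Employer Retirement Match — service 128 days ≥ 60 days ✓; grade L7 ≥ L3 ✓; site Omaha ✗ (not Cork, Richmond, or Tampa) → not eligible.
Equipment Allowance — status temporary ✗ (excluded) → not eligible.
Stock Purchase Plan — status temporary ✗ (requires part-time) → not eligible.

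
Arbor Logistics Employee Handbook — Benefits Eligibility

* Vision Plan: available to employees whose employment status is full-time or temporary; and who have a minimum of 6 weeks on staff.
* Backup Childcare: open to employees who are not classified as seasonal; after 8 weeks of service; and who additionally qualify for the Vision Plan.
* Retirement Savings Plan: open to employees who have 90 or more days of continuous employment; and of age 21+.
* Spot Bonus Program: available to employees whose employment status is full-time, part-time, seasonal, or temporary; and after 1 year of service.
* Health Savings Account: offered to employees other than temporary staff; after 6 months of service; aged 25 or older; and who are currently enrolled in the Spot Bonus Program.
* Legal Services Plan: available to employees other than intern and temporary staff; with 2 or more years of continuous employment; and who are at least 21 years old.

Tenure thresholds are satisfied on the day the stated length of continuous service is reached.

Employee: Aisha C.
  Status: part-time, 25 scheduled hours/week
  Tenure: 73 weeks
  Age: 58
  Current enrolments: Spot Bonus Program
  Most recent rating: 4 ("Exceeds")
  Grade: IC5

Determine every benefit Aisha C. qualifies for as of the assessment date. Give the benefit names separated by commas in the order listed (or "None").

Vision Plan — status part-time ✗ (requires full-time or temporary) → not eligible.
Backup Childcare — status part-time ✓ (not excluded); service 73 weeks ≥ 8 weeks ✓; not eligible for Vision Plan ✗ → not eligible.
Retirement Savings Plan — service 73 weeks ≥ 90 days ✓; age 58 ≥ 21 ✓ → eligible.
Spot Bonus Program — status part-time ✓; service 73 weeks ≥ 1 year (≈365 days) ✓ → eligible.
Health Savings Account — status part-time ✓ (not excluded); service 73 weeks ≥ 6 months (≈180 days) ✓; age 58 ≥ 25 ✓; enrolled in Spot Bonus Program ✓ → eligible.
Legal Services Plan — status part-time ✓ (not excluded); service 73 weeks < 2 years (≈730 days) ✗ → not eligible.

Retirement Savings Plan, Spot Bonus Program, Health Savings Account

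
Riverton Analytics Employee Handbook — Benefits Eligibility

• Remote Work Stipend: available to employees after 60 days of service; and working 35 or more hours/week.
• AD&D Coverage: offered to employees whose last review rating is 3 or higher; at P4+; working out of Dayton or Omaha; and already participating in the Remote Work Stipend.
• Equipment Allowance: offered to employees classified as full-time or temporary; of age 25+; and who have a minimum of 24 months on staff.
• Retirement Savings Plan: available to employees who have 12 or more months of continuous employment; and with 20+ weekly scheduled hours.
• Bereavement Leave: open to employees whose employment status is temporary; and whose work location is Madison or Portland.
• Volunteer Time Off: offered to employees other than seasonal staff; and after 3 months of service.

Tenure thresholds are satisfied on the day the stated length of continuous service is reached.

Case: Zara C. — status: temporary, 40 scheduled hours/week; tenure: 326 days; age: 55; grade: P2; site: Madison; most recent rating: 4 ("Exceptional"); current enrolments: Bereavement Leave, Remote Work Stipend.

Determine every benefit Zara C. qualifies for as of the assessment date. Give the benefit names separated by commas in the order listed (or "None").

Remote Work Stipend — service 326 days ≥ 60 days ✓; 40 hrs/wk ≥ 35 ✓ → eligible.
AD&D Coverage — rating 4 ≥ 3 ✓; grade P2 < P4 ✗ → not eligible.
Equipment Allowance — status temporary ✓; age 55 ≥ 25 ✓; service 326 days < 24 months (≈720 days) ✗ → not eligible.
Retirement Savings Plan — service 326 days < 12 months (≈360 days) ✗ → not eligible.
Bereavement Leave — status temporary ✓; site Madison ✓ → eligible.
Volunteer Time Off — status temporary ✓ (not excluded); service 326 days ≥ 3 months (≈90 days) ✓ → eligible.

Remote Work Stipend, Bereavement Leave, Volunteer Time Off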